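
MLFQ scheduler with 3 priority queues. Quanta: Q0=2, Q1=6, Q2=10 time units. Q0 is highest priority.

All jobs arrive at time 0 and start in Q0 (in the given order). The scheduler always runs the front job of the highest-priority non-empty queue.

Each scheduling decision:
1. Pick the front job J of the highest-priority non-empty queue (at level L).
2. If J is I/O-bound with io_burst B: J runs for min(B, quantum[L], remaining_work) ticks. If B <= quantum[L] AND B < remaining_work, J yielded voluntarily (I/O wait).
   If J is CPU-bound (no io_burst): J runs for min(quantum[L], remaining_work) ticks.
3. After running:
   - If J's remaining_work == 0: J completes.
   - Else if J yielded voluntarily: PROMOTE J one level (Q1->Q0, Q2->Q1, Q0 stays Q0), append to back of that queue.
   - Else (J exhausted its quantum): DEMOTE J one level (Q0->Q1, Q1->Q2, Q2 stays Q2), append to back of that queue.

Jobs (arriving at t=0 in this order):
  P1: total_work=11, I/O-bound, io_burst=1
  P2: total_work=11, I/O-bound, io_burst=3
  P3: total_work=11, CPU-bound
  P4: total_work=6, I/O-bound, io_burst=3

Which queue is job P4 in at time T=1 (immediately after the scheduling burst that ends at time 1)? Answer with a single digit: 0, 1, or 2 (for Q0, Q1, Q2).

t=0-1: P1@Q0 runs 1, rem=10, I/O yield, promote→Q0. Q0=[P2,P3,P4,P1] Q1=[] Q2=[]
t=1-3: P2@Q0 runs 2, rem=9, quantum used, demote→Q1. Q0=[P3,P4,P1] Q1=[P2] Q2=[]
t=3-5: P3@Q0 runs 2, rem=9, quantum used, demote→Q1. Q0=[P4,P1] Q1=[P2,P3] Q2=[]
t=5-7: P4@Q0 runs 2, rem=4, quantum used, demote→Q1. Q0=[P1] Q1=[P2,P3,P4] Q2=[]
t=7-8: P1@Q0 runs 1, rem=9, I/O yield, promote→Q0. Q0=[P1] Q1=[P2,P3,P4] Q2=[]
t=8-9: P1@Q0 runs 1, rem=8, I/O yield, promote→Q0. Q0=[P1] Q1=[P2,P3,P4] Q2=[]
t=9-10: P1@Q0 runs 1, rem=7, I/O yield, promote→Q0. Q0=[P1] Q1=[P2,P3,P4] Q2=[]
t=10-11: P1@Q0 runs 1, rem=6, I/O yield, promote→Q0. Q0=[P1] Q1=[P2,P3,P4] Q2=[]
t=11-12: P1@Q0 runs 1, rem=5, I/O yield, promote→Q0. Q0=[P1] Q1=[P2,P3,P4] Q2=[]
t=12-13: P1@Q0 runs 1, rem=4, I/O yield, promote→Q0. Q0=[P1] Q1=[P2,P3,P4] Q2=[]
t=13-14: P1@Q0 runs 1, rem=3, I/O yield, promote→Q0. Q0=[P1] Q1=[P2,P3,P4] Q2=[]
t=14-15: P1@Q0 runs 1, rem=2, I/O yield, promote→Q0. Q0=[P1] Q1=[P2,P3,P4] Q2=[]
t=15-16: P1@Q0 runs 1, rem=1, I/O yield, promote→Q0. Q0=[P1] Q1=[P2,P3,P4] Q2=[]
t=16-17: P1@Q0 runs 1, rem=0, completes. Q0=[] Q1=[P2,P3,P4] Q2=[]
t=17-20: P2@Q1 runs 3, rem=6, I/O yield, promote→Q0. Q0=[P2] Q1=[P3,P4] Q2=[]
t=20-22: P2@Q0 runs 2, rem=4, quantum used, demote→Q1. Q0=[] Q1=[P3,P4,P2] Q2=[]
t=22-28: P3@Q1 runs 6, rem=3, quantum used, demote→Q2. Q0=[] Q1=[P4,P2] Q2=[P3]
t=28-31: P4@Q1 runs 3, rem=1, I/O yield, promote→Q0. Q0=[P4] Q1=[P2] Q2=[P3]
t=31-32: P4@Q0 runs 1, rem=0, completes. Q0=[] Q1=[P2] Q2=[P3]
t=32-35: P2@Q1 runs 3, rem=1, I/O yield, promote→Q0. Q0=[P2] Q1=[] Q2=[P3]
t=35-36: P2@Q0 runs 1, rem=0, completes. Q0=[] Q1=[] Q2=[P3]
t=36-39: P3@Q2 runs 3, rem=0, completes. Q0=[] Q1=[] Q2=[]

Answer: 0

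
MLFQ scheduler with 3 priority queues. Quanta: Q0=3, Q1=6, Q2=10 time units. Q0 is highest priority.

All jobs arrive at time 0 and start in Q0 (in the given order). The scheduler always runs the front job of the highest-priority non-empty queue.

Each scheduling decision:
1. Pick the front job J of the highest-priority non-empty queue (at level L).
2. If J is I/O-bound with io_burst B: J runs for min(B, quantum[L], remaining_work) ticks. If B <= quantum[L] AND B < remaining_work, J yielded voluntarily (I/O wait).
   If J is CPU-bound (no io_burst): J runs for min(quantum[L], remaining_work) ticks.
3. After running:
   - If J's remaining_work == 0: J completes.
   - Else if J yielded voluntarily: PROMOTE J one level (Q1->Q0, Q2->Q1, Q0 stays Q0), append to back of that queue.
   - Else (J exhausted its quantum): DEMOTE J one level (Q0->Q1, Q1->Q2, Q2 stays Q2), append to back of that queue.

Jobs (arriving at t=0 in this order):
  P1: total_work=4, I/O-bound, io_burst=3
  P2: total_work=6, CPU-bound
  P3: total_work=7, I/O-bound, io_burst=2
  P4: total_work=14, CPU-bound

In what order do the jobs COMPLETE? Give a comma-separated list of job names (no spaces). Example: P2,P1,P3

Answer: P1,P3,P2,P4

Derivation:
t=0-3: P1@Q0 runs 3, rem=1, I/O yield, promote→Q0. Q0=[P2,P3,P4,P1] Q1=[] Q2=[]
t=3-6: P2@Q0 runs 3, rem=3, quantum used, demote→Q1. Q0=[P3,P4,P1] Q1=[P2] Q2=[]
t=6-8: P3@Q0 runs 2, rem=5, I/O yield, promote→Q0. Q0=[P4,P1,P3] Q1=[P2] Q2=[]
t=8-11: P4@Q0 runs 3, rem=11, quantum used, demote→Q1. Q0=[P1,P3] Q1=[P2,P4] Q2=[]
t=11-12: P1@Q0 runs 1, rem=0, completes. Q0=[P3] Q1=[P2,P4] Q2=[]
t=12-14: P3@Q0 runs 2, rem=3, I/O yield, promote→Q0. Q0=[P3] Q1=[P2,P4] Q2=[]
t=14-16: P3@Q0 runs 2, rem=1, I/O yield, promote→Q0. Q0=[P3] Q1=[P2,P4] Q2=[]
t=16-17: P3@Q0 runs 1, rem=0, completes. Q0=[] Q1=[P2,P4] Q2=[]
t=17-20: P2@Q1 runs 3, rem=0, completes. Q0=[] Q1=[P4] Q2=[]
t=20-26: P4@Q1 runs 6, rem=5, quantum used, demote→Q2. Q0=[] Q1=[] Q2=[P4]
t=26-31: P4@Q2 runs 5, rem=0, completes. Q0=[] Q1=[] Q2=[]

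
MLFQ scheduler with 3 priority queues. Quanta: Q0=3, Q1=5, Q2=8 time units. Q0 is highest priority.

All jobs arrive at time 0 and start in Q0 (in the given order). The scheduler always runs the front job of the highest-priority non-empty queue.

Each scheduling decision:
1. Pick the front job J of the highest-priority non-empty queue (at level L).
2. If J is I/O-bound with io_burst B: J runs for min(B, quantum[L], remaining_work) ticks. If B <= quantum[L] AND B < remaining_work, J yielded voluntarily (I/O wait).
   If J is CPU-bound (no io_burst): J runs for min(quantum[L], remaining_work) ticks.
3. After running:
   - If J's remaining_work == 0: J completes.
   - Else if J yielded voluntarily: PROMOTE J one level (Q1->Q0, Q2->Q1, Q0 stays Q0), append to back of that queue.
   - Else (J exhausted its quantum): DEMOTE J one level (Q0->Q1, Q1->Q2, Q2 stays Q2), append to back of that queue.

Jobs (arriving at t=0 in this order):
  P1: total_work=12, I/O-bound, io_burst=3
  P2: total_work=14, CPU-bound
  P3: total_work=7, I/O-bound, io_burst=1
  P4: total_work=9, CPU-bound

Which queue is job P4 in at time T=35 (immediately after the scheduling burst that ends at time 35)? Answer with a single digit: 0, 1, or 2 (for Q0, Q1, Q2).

t=0-3: P1@Q0 runs 3, rem=9, I/O yield, promote→Q0. Q0=[P2,P3,P4,P1] Q1=[] Q2=[]
t=3-6: P2@Q0 runs 3, rem=11, quantum used, demote→Q1. Q0=[P3,P4,P1] Q1=[P2] Q2=[]
t=6-7: P3@Q0 runs 1, rem=6, I/O yield, promote→Q0. Q0=[P4,P1,P3] Q1=[P2] Q2=[]
t=7-10: P4@Q0 runs 3, rem=6, quantum used, demote→Q1. Q0=[P1,P3] Q1=[P2,P4] Q2=[]
t=10-13: P1@Q0 runs 3, rem=6, I/O yield, promote→Q0. Q0=[P3,P1] Q1=[P2,P4] Q2=[]
t=13-14: P3@Q0 runs 1, rem=5, I/O yield, promote→Q0. Q0=[P1,P3] Q1=[P2,P4] Q2=[]
t=14-17: P1@Q0 runs 3, rem=3, I/O yield, promote→Q0. Q0=[P3,P1] Q1=[P2,P4] Q2=[]
t=17-18: P3@Q0 runs 1, rem=4, I/O yield, promote→Q0. Q0=[P1,P3] Q1=[P2,P4] Q2=[]
t=18-21: P1@Q0 runs 3, rem=0, completes. Q0=[P3] Q1=[P2,P4] Q2=[]
t=21-22: P3@Q0 runs 1, rem=3, I/O yield, promote→Q0. Q0=[P3] Q1=[P2,P4] Q2=[]
t=22-23: P3@Q0 runs 1, rem=2, I/O yield, promote→Q0. Q0=[P3] Q1=[P2,P4] Q2=[]
t=23-24: P3@Q0 runs 1, rem=1, I/O yield, promote→Q0. Q0=[P3] Q1=[P2,P4] Q2=[]
t=24-25: P3@Q0 runs 1, rem=0, completes. Q0=[] Q1=[P2,P4] Q2=[]
t=25-30: P2@Q1 runs 5, rem=6, quantum used, demote→Q2. Q0=[] Q1=[P4] Q2=[P2]
t=30-35: P4@Q1 runs 5, rem=1, quantum used, demote→Q2. Q0=[] Q1=[] Q2=[P2,P4]
t=35-41: P2@Q2 runs 6, rem=0, completes. Q0=[] Q1=[] Q2=[P4]
t=41-42: P4@Q2 runs 1, rem=0, completes. Q0=[] Q1=[] Q2=[]

Answer: 2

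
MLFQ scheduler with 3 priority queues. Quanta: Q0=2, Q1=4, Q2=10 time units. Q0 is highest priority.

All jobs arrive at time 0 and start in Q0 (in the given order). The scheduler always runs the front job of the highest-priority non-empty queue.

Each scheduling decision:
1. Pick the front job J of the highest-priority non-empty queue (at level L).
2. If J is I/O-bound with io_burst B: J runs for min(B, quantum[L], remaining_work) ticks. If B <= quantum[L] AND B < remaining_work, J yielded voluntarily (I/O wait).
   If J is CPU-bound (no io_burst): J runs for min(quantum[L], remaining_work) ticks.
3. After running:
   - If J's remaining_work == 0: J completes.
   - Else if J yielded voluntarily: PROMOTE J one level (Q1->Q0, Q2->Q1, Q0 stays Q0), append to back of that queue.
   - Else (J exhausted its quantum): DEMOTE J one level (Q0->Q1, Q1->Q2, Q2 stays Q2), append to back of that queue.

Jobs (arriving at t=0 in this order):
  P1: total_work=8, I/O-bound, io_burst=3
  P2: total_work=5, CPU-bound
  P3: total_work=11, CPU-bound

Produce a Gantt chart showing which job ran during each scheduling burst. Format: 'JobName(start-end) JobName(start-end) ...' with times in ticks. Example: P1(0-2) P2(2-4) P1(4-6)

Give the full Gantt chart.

t=0-2: P1@Q0 runs 2, rem=6, quantum used, demote→Q1. Q0=[P2,P3] Q1=[P1] Q2=[]
t=2-4: P2@Q0 runs 2, rem=3, quantum used, demote→Q1. Q0=[P3] Q1=[P1,P2] Q2=[]
t=4-6: P3@Q0 runs 2, rem=9, quantum used, demote→Q1. Q0=[] Q1=[P1,P2,P3] Q2=[]
t=6-9: P1@Q1 runs 3, rem=3, I/O yield, promote→Q0. Q0=[P1] Q1=[P2,P3] Q2=[]
t=9-11: P1@Q0 runs 2, rem=1, quantum used, demote→Q1. Q0=[] Q1=[P2,P3,P1] Q2=[]
t=11-14: P2@Q1 runs 3, rem=0, completes. Q0=[] Q1=[P3,P1] Q2=[]
t=14-18: P3@Q1 runs 4, rem=5, quantum used, demote→Q2. Q0=[] Q1=[P1] Q2=[P3]
t=18-19: P1@Q1 runs 1, rem=0, completes. Q0=[] Q1=[] Q2=[P3]
t=19-24: P3@Q2 runs 5, rem=0, completes. Q0=[] Q1=[] Q2=[]

Answer: P1(0-2) P2(2-4) P3(4-6) P1(6-9) P1(9-11) P2(11-14) P3(14-18) P1(18-19) P3(19-24)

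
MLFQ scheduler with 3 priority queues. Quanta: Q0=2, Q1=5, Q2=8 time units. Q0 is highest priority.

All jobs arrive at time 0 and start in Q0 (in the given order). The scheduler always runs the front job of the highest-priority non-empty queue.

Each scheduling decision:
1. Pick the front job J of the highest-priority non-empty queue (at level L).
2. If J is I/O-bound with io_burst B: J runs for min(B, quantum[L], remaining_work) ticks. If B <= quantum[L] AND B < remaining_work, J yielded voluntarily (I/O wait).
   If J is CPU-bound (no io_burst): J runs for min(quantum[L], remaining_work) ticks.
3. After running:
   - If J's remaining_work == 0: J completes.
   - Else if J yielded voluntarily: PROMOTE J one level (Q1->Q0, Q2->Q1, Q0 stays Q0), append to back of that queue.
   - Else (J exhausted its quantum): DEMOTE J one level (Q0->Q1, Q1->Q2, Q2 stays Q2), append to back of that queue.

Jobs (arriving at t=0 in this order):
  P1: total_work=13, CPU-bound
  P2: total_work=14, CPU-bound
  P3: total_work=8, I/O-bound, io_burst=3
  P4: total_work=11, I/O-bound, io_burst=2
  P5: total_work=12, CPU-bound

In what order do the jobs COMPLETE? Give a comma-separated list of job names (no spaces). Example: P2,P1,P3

t=0-2: P1@Q0 runs 2, rem=11, quantum used, demote→Q1. Q0=[P2,P3,P4,P5] Q1=[P1] Q2=[]
t=2-4: P2@Q0 runs 2, rem=12, quantum used, demote→Q1. Q0=[P3,P4,P5] Q1=[P1,P2] Q2=[]
t=4-6: P3@Q0 runs 2, rem=6, quantum used, demote→Q1. Q0=[P4,P5] Q1=[P1,P2,P3] Q2=[]
t=6-8: P4@Q0 runs 2, rem=9, I/O yield, promote→Q0. Q0=[P5,P4] Q1=[P1,P2,P3] Q2=[]
t=8-10: P5@Q0 runs 2, rem=10, quantum used, demote→Q1. Q0=[P4] Q1=[P1,P2,P3,P5] Q2=[]
t=10-12: P4@Q0 runs 2, rem=7, I/O yield, promote→Q0. Q0=[P4] Q1=[P1,P2,P3,P5] Q2=[]
t=12-14: P4@Q0 runs 2, rem=5, I/O yield, promote→Q0. Q0=[P4] Q1=[P1,P2,P3,P5] Q2=[]
t=14-16: P4@Q0 runs 2, rem=3, I/O yield, promote→Q0. Q0=[P4] Q1=[P1,P2,P3,P5] Q2=[]
t=16-18: P4@Q0 runs 2, rem=1, I/O yield, promote→Q0. Q0=[P4] Q1=[P1,P2,P3,P5] Q2=[]
t=18-19: P4@Q0 runs 1, rem=0, completes. Q0=[] Q1=[P1,P2,P3,P5] Q2=[]
t=19-24: P1@Q1 runs 5, rem=6, quantum used, demote→Q2. Q0=[] Q1=[P2,P3,P5] Q2=[P1]
t=24-29: P2@Q1 runs 5, rem=7, quantum used, demote→Q2. Q0=[] Q1=[P3,P5] Q2=[P1,P2]
t=29-32: P3@Q1 runs 3, rem=3, I/O yield, promote→Q0. Q0=[P3] Q1=[P5] Q2=[P1,P2]
t=32-34: P3@Q0 runs 2, rem=1, quantum used, demote→Q1. Q0=[] Q1=[P5,P3] Q2=[P1,P2]
t=34-39: P5@Q1 runs 5, rem=5, quantum used, demote→Q2. Q0=[] Q1=[P3] Q2=[P1,P2,P5]
t=39-40: P3@Q1 runs 1, rem=0, completes. Q0=[] Q1=[] Q2=[P1,P2,P5]
t=40-46: P1@Q2 runs 6, rem=0, completes. Q0=[] Q1=[] Q2=[P2,P5]
t=46-53: P2@Q2 runs 7, rem=0, completes. Q0=[] Q1=[] Q2=[P5]
t=53-58: P5@Q2 runs 5, rem=0, completes. Q0=[] Q1=[] Q2=[]

Answer: P4,P3,P1,P2,P5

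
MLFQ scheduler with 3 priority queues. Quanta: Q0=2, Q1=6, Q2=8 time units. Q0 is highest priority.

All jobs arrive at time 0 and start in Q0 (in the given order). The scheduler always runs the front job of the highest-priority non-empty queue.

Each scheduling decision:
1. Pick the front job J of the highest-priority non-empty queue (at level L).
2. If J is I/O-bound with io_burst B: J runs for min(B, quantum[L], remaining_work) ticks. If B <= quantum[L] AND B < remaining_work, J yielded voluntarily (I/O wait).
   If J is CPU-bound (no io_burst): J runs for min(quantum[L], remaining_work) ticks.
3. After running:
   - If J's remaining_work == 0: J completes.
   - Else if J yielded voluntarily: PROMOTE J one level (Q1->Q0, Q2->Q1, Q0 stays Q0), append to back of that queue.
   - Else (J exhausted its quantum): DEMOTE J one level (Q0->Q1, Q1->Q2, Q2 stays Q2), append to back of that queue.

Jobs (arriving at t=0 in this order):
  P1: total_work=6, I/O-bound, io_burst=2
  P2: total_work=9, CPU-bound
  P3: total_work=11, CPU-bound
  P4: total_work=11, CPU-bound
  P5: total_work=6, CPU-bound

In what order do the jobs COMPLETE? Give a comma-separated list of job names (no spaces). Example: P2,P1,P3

t=0-2: P1@Q0 runs 2, rem=4, I/O yield, promote→Q0. Q0=[P2,P3,P4,P5,P1] Q1=[] Q2=[]
t=2-4: P2@Q0 runs 2, rem=7, quantum used, demote→Q1. Q0=[P3,P4,P5,P1] Q1=[P2] Q2=[]
t=4-6: P3@Q0 runs 2, rem=9, quantum used, demote→Q1. Q0=[P4,P5,P1] Q1=[P2,P3] Q2=[]
t=6-8: P4@Q0 runs 2, rem=9, quantum used, demote→Q1. Q0=[P5,P1] Q1=[P2,P3,P4] Q2=[]
t=8-10: P5@Q0 runs 2, rem=4, quantum used, demote→Q1. Q0=[P1] Q1=[P2,P3,P4,P5] Q2=[]
t=10-12: P1@Q0 runs 2, rem=2, I/O yield, promote→Q0. Q0=[P1] Q1=[P2,P3,P4,P5] Q2=[]
t=12-14: P1@Q0 runs 2, rem=0, completes. Q0=[] Q1=[P2,P3,P4,P5] Q2=[]
t=14-20: P2@Q1 runs 6, rem=1, quantum used, demote→Q2. Q0=[] Q1=[P3,P4,P5] Q2=[P2]
t=20-26: P3@Q1 runs 6, rem=3, quantum used, demote→Q2. Q0=[] Q1=[P4,P5] Q2=[P2,P3]
t=26-32: P4@Q1 runs 6, rem=3, quantum used, demote→Q2. Q0=[] Q1=[P5] Q2=[P2,P3,P4]
t=32-36: P5@Q1 runs 4, rem=0, completes. Q0=[] Q1=[] Q2=[P2,P3,P4]
t=36-37: P2@Q2 runs 1, rem=0, completes. Q0=[] Q1=[] Q2=[P3,P4]
t=37-40: P3@Q2 runs 3, rem=0, completes. Q0=[] Q1=[] Q2=[P4]
t=40-43: P4@Q2 runs 3, rem=0, completes. Q0=[] Q1=[] Q2=[]

Answer: P1,P5,P2,P3,P4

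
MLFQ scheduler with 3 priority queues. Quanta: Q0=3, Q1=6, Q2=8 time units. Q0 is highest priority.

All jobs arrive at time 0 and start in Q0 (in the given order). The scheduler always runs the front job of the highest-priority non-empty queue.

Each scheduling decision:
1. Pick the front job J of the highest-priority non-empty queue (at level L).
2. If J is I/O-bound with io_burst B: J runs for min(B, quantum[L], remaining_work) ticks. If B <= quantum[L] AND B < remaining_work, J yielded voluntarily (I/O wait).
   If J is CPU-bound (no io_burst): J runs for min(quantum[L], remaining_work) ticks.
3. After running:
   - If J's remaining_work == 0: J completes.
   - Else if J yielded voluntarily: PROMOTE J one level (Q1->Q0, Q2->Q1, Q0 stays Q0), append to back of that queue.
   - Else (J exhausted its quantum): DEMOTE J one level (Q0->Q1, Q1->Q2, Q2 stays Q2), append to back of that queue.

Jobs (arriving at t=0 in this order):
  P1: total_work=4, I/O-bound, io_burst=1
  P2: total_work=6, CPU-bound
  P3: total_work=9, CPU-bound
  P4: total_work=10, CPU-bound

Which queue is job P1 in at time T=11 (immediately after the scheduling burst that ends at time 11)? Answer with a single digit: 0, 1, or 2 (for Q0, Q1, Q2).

t=0-1: P1@Q0 runs 1, rem=3, I/O yield, promote→Q0. Q0=[P2,P3,P4,P1] Q1=[] Q2=[]
t=1-4: P2@Q0 runs 3, rem=3, quantum used, demote→Q1. Q0=[P3,P4,P1] Q1=[P2] Q2=[]
t=4-7: P3@Q0 runs 3, rem=6, quantum used, demote→Q1. Q0=[P4,P1] Q1=[P2,P3] Q2=[]
t=7-10: P4@Q0 runs 3, rem=7, quantum used, demote→Q1. Q0=[P1] Q1=[P2,P3,P4] Q2=[]
t=10-11: P1@Q0 runs 1, rem=2, I/O yield, promote→Q0. Q0=[P1] Q1=[P2,P3,P4] Q2=[]
t=11-12: P1@Q0 runs 1, rem=1, I/O yield, promote→Q0. Q0=[P1] Q1=[P2,P3,P4] Q2=[]
t=12-13: P1@Q0 runs 1, rem=0, completes. Q0=[] Q1=[P2,P3,P4] Q2=[]
t=13-16: P2@Q1 runs 3, rem=0, completes. Q0=[] Q1=[P3,P4] Q2=[]
t=16-22: P3@Q1 runs 6, rem=0, completes. Q0=[] Q1=[P4] Q2=[]
t=22-28: P4@Q1 runs 6, rem=1, quantum used, demote→Q2. Q0=[] Q1=[] Q2=[P4]
t=28-29: P4@Q2 runs 1, rem=0, completes. Q0=[] Q1=[] Q2=[]

Answer: 0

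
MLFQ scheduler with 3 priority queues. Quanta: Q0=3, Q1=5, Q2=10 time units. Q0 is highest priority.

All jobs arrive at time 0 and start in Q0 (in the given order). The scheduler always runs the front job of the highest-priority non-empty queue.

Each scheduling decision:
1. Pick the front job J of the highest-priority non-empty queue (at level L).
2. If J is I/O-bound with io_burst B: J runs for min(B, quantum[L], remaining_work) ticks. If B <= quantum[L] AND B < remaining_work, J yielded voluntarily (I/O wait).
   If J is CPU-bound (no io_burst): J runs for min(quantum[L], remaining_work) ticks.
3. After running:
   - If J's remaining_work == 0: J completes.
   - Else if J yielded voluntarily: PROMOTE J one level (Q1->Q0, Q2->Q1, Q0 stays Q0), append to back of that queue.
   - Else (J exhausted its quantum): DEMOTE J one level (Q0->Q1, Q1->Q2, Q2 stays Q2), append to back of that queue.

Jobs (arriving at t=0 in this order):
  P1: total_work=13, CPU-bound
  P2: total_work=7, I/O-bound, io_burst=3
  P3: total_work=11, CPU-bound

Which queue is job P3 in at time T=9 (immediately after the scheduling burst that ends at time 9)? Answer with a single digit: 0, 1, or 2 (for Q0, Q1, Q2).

t=0-3: P1@Q0 runs 3, rem=10, quantum used, demote→Q1. Q0=[P2,P3] Q1=[P1] Q2=[]
t=3-6: P2@Q0 runs 3, rem=4, I/O yield, promote→Q0. Q0=[P3,P2] Q1=[P1] Q2=[]
t=6-9: P3@Q0 runs 3, rem=8, quantum used, demote→Q1. Q0=[P2] Q1=[P1,P3] Q2=[]
t=9-12: P2@Q0 runs 3, rem=1, I/O yield, promote→Q0. Q0=[P2] Q1=[P1,P3] Q2=[]
t=12-13: P2@Q0 runs 1, rem=0, completes. Q0=[] Q1=[P1,P3] Q2=[]
t=13-18: P1@Q1 runs 5, rem=5, quantum used, demote→Q2. Q0=[] Q1=[P3] Q2=[P1]
t=18-23: P3@Q1 runs 5, rem=3, quantum used, demote→Q2. Q0=[] Q1=[] Q2=[P1,P3]
t=23-28: P1@Q2 runs 5, rem=0, completes. Q0=[] Q1=[] Q2=[P3]
t=28-31: P3@Q2 runs 3, rem=0, completes. Q0=[] Q1=[] Q2=[]

Answer: 1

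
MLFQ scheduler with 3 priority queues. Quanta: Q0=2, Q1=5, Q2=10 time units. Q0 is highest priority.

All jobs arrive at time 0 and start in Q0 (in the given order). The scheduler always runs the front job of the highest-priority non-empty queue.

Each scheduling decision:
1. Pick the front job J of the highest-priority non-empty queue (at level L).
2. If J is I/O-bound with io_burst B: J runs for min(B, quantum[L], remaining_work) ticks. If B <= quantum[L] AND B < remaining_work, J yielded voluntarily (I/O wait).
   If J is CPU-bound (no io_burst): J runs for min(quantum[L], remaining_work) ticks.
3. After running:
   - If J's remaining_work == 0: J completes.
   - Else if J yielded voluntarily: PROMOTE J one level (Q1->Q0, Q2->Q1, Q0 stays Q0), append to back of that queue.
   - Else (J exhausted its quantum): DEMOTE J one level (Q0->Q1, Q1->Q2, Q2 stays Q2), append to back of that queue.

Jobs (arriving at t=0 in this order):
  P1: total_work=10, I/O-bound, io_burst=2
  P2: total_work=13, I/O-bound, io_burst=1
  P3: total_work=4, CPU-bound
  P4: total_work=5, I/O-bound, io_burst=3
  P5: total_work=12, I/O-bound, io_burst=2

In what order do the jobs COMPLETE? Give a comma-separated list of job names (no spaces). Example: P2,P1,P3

t=0-2: P1@Q0 runs 2, rem=8, I/O yield, promote→Q0. Q0=[P2,P3,P4,P5,P1] Q1=[] Q2=[]
t=2-3: P2@Q0 runs 1, rem=12, I/O yield, promote→Q0. Q0=[P3,P4,P5,P1,P2] Q1=[] Q2=[]
t=3-5: P3@Q0 runs 2, rem=2, quantum used, demote→Q1. Q0=[P4,P5,P1,P2] Q1=[P3] Q2=[]
t=5-7: P4@Q0 runs 2, rem=3, quantum used, demote→Q1. Q0=[P5,P1,P2] Q1=[P3,P4] Q2=[]
t=7-9: P5@Q0 runs 2, rem=10, I/O yield, promote→Q0. Q0=[P1,P2,P5] Q1=[P3,P4] Q2=[]
t=9-11: P1@Q0 runs 2, rem=6, I/O yield, promote→Q0. Q0=[P2,P5,P1] Q1=[P3,P4] Q2=[]
t=11-12: P2@Q0 runs 1, rem=11, I/O yield, promote→Q0. Q0=[P5,P1,P2] Q1=[P3,P4] Q2=[]
t=12-14: P5@Q0 runs 2, rem=8, I/O yield, promote→Q0. Q0=[P1,P2,P5] Q1=[P3,P4] Q2=[]
t=14-16: P1@Q0 runs 2, rem=4, I/O yield, promote→Q0. Q0=[P2,P5,P1] Q1=[P3,P4] Q2=[]
t=16-17: P2@Q0 runs 1, rem=10, I/O yield, promote→Q0. Q0=[P5,P1,P2] Q1=[P3,P4] Q2=[]
t=17-19: P5@Q0 runs 2, rem=6, I/O yield, promote→Q0. Q0=[P1,P2,P5] Q1=[P3,P4] Q2=[]
t=19-21: P1@Q0 runs 2, rem=2, I/O yield, promote→Q0. Q0=[P2,P5,P1] Q1=[P3,P4] Q2=[]
t=21-22: P2@Q0 runs 1, rem=9, I/O yield, promote→Q0. Q0=[P5,P1,P2] Q1=[P3,P4] Q2=[]
t=22-24: P5@Q0 runs 2, rem=4, I/O yield, promote→Q0. Q0=[P1,P2,P5] Q1=[P3,P4] Q2=[]
t=24-26: P1@Q0 runs 2, rem=0, completes. Q0=[P2,P5] Q1=[P3,P4] Q2=[]
t=26-27: P2@Q0 runs 1, rem=8, I/O yield, promote→Q0. Q0=[P5,P2] Q1=[P3,P4] Q2=[]
t=27-29: P5@Q0 runs 2, rem=2, I/O yield, promote→Q0. Q0=[P2,P5] Q1=[P3,P4] Q2=[]
t=29-30: P2@Q0 runs 1, rem=7, I/O yield, promote→Q0. Q0=[P5,P2] Q1=[P3,P4] Q2=[]
t=30-32: P5@Q0 runs 2, rem=0, completes. Q0=[P2] Q1=[P3,P4] Q2=[]
t=32-33: P2@Q0 runs 1, rem=6, I/O yield, promote→Q0. Q0=[P2] Q1=[P3,P4] Q2=[]
t=33-34: P2@Q0 runs 1, rem=5, I/O yield, promote→Q0. Q0=[P2] Q1=[P3,P4] Q2=[]
t=34-35: P2@Q0 runs 1, rem=4, I/O yield, promote→Q0. Q0=[P2] Q1=[P3,P4] Q2=[]
t=35-36: P2@Q0 runs 1, rem=3, I/O yield, promote→Q0. Q0=[P2] Q1=[P3,P4] Q2=[]
t=36-37: P2@Q0 runs 1, rem=2, I/O yield, promote→Q0. Q0=[P2] Q1=[P3,P4] Q2=[]
t=37-38: P2@Q0 runs 1, rem=1, I/O yield, promote→Q0. Q0=[P2] Q1=[P3,P4] Q2=[]
t=38-39: P2@Q0 runs 1, rem=0, completes. Q0=[] Q1=[P3,P4] Q2=[]
t=39-41: P3@Q1 runs 2, rem=0, completes. Q0=[] Q1=[P4] Q2=[]
t=41-44: P4@Q1 runs 3, rem=0, completes. Q0=[] Q1=[] Q2=[]

Answer: P1,P5,P2,P3,P4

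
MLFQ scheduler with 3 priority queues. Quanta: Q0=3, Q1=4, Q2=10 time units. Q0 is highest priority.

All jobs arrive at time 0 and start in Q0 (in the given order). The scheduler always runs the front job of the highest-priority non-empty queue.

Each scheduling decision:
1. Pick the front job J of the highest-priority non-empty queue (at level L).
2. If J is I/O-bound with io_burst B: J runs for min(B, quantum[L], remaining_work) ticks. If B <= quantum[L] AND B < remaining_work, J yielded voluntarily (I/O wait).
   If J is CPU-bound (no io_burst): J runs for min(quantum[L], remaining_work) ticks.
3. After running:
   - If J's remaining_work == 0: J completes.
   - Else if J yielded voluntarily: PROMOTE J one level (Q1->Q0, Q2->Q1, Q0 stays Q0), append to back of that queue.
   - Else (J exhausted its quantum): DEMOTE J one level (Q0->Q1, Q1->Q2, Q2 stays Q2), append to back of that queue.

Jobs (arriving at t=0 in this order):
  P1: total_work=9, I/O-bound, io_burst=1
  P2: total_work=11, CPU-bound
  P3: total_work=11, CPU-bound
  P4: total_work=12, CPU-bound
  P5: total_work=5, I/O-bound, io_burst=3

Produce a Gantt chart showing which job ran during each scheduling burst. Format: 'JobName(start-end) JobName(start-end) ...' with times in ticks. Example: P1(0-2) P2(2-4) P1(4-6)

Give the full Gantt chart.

Answer: P1(0-1) P2(1-4) P3(4-7) P4(7-10) P5(10-13) P1(13-14) P5(14-16) P1(16-17) P1(17-18) P1(18-19) P1(19-20) P1(20-21) P1(21-22) P1(22-23) P2(23-27) P3(27-31) P4(31-35) P2(35-39) P3(39-43) P4(43-48)

Derivation:
t=0-1: P1@Q0 runs 1, rem=8, I/O yield, promote→Q0. Q0=[P2,P3,P4,P5,P1] Q1=[] Q2=[]
t=1-4: P2@Q0 runs 3, rem=8, quantum used, demote→Q1. Q0=[P3,P4,P5,P1] Q1=[P2] Q2=[]
t=4-7: P3@Q0 runs 3, rem=8, quantum used, demote→Q1. Q0=[P4,P5,P1] Q1=[P2,P3] Q2=[]
t=7-10: P4@Q0 runs 3, rem=9, quantum used, demote→Q1. Q0=[P5,P1] Q1=[P2,P3,P4] Q2=[]
t=10-13: P5@Q0 runs 3, rem=2, I/O yield, promote→Q0. Q0=[P1,P5] Q1=[P2,P3,P4] Q2=[]
t=13-14: P1@Q0 runs 1, rem=7, I/O yield, promote→Q0. Q0=[P5,P1] Q1=[P2,P3,P4] Q2=[]
t=14-16: P5@Q0 runs 2, rem=0, completes. Q0=[P1] Q1=[P2,P3,P4] Q2=[]
t=16-17: P1@Q0 runs 1, rem=6, I/O yield, promote→Q0. Q0=[P1] Q1=[P2,P3,P4] Q2=[]
t=17-18: P1@Q0 runs 1, rem=5, I/O yield, promote→Q0. Q0=[P1] Q1=[P2,P3,P4] Q2=[]
t=18-19: P1@Q0 runs 1, rem=4, I/O yield, promote→Q0. Q0=[P1] Q1=[P2,P3,P4] Q2=[]
t=19-20: P1@Q0 runs 1, rem=3, I/O yield, promote→Q0. Q0=[P1] Q1=[P2,P3,P4] Q2=[]
t=20-21: P1@Q0 runs 1, rem=2, I/O yield, promote→Q0. Q0=[P1] Q1=[P2,P3,P4] Q2=[]
t=21-22: P1@Q0 runs 1, rem=1, I/O yield, promote→Q0. Q0=[P1] Q1=[P2,P3,P4] Q2=[]
t=22-23: P1@Q0 runs 1, rem=0, completes. Q0=[] Q1=[P2,P3,P4] Q2=[]
t=23-27: P2@Q1 runs 4, rem=4, quantum used, demote→Q2. Q0=[] Q1=[P3,P4] Q2=[P2]
t=27-31: P3@Q1 runs 4, rem=4, quantum used, demote→Q2. Q0=[] Q1=[P4] Q2=[P2,P3]
t=31-35: P4@Q1 runs 4, rem=5, quantum used, demote→Q2. Q0=[] Q1=[] Q2=[P2,P3,P4]
t=35-39: P2@Q2 runs 4, rem=0, completes. Q0=[] Q1=[] Q2=[P3,P4]
t=39-43: P3@Q2 runs 4, rem=0, completes. Q0=[] Q1=[] Q2=[P4]
t=43-48: P4@Q2 runs 5, rem=0, completes. Q0=[] Q1=[] Q2=[]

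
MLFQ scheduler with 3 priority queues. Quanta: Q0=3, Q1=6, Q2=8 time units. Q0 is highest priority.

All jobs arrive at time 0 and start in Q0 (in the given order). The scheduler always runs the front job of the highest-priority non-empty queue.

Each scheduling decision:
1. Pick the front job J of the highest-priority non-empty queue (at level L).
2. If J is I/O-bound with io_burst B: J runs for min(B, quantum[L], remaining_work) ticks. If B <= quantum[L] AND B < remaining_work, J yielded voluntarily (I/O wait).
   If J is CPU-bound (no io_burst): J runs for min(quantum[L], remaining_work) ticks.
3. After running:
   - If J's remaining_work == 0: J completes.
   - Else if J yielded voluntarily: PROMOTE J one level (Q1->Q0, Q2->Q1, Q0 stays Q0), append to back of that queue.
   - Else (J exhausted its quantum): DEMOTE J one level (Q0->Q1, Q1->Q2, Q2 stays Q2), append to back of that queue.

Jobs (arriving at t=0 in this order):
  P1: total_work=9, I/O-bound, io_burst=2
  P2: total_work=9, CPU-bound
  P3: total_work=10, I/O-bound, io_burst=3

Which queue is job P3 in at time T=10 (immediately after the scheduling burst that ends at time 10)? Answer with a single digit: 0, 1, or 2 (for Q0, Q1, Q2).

t=0-2: P1@Q0 runs 2, rem=7, I/O yield, promote→Q0. Q0=[P2,P3,P1] Q1=[] Q2=[]
t=2-5: P2@Q0 runs 3, rem=6, quantum used, demote→Q1. Q0=[P3,P1] Q1=[P2] Q2=[]
t=5-8: P3@Q0 runs 3, rem=7, I/O yield, promote→Q0. Q0=[P1,P3] Q1=[P2] Q2=[]
t=8-10: P1@Q0 runs 2, rem=5, I/O yield, promote→Q0. Q0=[P3,P1] Q1=[P2] Q2=[]
t=10-13: P3@Q0 runs 3, rem=4, I/O yield, promote→Q0. Q0=[P1,P3] Q1=[P2] Q2=[]
t=13-15: P1@Q0 runs 2, rem=3, I/O yield, promote→Q0. Q0=[P3,P1] Q1=[P2] Q2=[]
t=15-18: P3@Q0 runs 3, rem=1, I/O yield, promote→Q0. Q0=[P1,P3] Q1=[P2] Q2=[]
t=18-20: P1@Q0 runs 2, rem=1, I/O yield, promote→Q0. Q0=[P3,P1] Q1=[P2] Q2=[]
t=20-21: P3@Q0 runs 1, rem=0, completes. Q0=[P1] Q1=[P2] Q2=[]
t=21-22: P1@Q0 runs 1, rem=0, completes. Q0=[] Q1=[P2] Q2=[]
t=22-28: P2@Q1 runs 6, rem=0, completes. Q0=[] Q1=[] Q2=[]

Answer: 0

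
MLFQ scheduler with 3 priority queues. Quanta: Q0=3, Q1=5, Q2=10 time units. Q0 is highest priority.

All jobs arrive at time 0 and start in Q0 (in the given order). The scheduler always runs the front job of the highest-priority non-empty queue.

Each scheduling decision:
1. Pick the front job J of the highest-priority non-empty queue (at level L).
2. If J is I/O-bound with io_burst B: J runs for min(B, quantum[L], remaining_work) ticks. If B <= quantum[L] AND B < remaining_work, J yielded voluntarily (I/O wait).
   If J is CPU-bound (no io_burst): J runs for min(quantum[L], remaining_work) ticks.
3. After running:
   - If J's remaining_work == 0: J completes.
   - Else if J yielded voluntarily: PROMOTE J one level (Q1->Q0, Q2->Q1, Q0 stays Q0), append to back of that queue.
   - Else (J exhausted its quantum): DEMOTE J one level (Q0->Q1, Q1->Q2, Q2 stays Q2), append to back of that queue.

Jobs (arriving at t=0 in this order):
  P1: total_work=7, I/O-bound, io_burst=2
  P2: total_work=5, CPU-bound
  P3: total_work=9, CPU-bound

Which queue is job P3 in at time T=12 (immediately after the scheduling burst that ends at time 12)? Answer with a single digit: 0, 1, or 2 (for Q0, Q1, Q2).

t=0-2: P1@Q0 runs 2, rem=5, I/O yield, promote→Q0. Q0=[P2,P3,P1] Q1=[] Q2=[]
t=2-5: P2@Q0 runs 3, rem=2, quantum used, demote→Q1. Q0=[P3,P1] Q1=[P2] Q2=[]
t=5-8: P3@Q0 runs 3, rem=6, quantum used, demote→Q1. Q0=[P1] Q1=[P2,P3] Q2=[]
t=8-10: P1@Q0 runs 2, rem=3, I/O yield, promote→Q0. Q0=[P1] Q1=[P2,P3] Q2=[]
t=10-12: P1@Q0 runs 2, rem=1, I/O yield, promote→Q0. Q0=[P1] Q1=[P2,P3] Q2=[]
t=12-13: P1@Q0 runs 1, rem=0, completes. Q0=[] Q1=[P2,P3] Q2=[]
t=13-15: P2@Q1 runs 2, rem=0, completes. Q0=[] Q1=[P3] Q2=[]
t=15-20: P3@Q1 runs 5, rem=1, quantum used, demote→Q2. Q0=[] Q1=[] Q2=[P3]
t=20-21: P3@Q2 runs 1, rem=0, completes. Q0=[] Q1=[] Q2=[]

Answer: 1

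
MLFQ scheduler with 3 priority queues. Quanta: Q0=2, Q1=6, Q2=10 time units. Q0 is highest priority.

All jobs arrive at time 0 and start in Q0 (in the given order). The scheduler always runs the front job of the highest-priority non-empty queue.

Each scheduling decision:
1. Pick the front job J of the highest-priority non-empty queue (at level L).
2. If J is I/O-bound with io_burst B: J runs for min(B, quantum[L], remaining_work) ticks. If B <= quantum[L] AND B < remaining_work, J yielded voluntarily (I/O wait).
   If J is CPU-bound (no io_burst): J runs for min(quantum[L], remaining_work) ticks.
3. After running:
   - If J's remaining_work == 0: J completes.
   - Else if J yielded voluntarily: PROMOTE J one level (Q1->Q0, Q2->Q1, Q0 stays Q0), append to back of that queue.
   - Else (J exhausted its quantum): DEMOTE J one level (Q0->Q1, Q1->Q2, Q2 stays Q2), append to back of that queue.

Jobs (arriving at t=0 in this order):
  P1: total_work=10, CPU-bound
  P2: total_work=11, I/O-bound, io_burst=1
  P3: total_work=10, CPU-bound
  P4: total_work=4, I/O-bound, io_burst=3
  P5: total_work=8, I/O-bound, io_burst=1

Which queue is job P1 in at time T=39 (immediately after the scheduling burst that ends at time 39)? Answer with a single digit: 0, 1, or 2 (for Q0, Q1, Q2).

t=0-2: P1@Q0 runs 2, rem=8, quantum used, demote→Q1. Q0=[P2,P3,P4,P5] Q1=[P1] Q2=[]
t=2-3: P2@Q0 runs 1, rem=10, I/O yield, promote→Q0. Q0=[P3,P4,P5,P2] Q1=[P1] Q2=[]
t=3-5: P3@Q0 runs 2, rem=8, quantum used, demote→Q1. Q0=[P4,P5,P2] Q1=[P1,P3] Q2=[]
t=5-7: P4@Q0 runs 2, rem=2, quantum used, demote→Q1. Q0=[P5,P2] Q1=[P1,P3,P4] Q2=[]
t=7-8: P5@Q0 runs 1, rem=7, I/O yield, promote→Q0. Q0=[P2,P5] Q1=[P1,P3,P4] Q2=[]
t=8-9: P2@Q0 runs 1, rem=9, I/O yield, promote→Q0. Q0=[P5,P2] Q1=[P1,P3,P4] Q2=[]
t=9-10: P5@Q0 runs 1, rem=6, I/O yield, promote→Q0. Q0=[P2,P5] Q1=[P1,P3,P4] Q2=[]
t=10-11: P2@Q0 runs 1, rem=8, I/O yield, promote→Q0. Q0=[P5,P2] Q1=[P1,P3,P4] Q2=[]
t=11-12: P5@Q0 runs 1, rem=5, I/O yield, promote→Q0. Q0=[P2,P5] Q1=[P1,P3,P4] Q2=[]
t=12-13: P2@Q0 runs 1, rem=7, I/O yield, promote→Q0. Q0=[P5,P2] Q1=[P1,P3,P4] Q2=[]
t=13-14: P5@Q0 runs 1, rem=4, I/O yield, promote→Q0. Q0=[P2,P5] Q1=[P1,P3,P4] Q2=[]
t=14-15: P2@Q0 runs 1, rem=6, I/O yield, promote→Q0. Q0=[P5,P2] Q1=[P1,P3,P4] Q2=[]
t=15-16: P5@Q0 runs 1, rem=3, I/O yield, promote→Q0. Q0=[P2,P5] Q1=[P1,P3,P4] Q2=[]
t=16-17: P2@Q0 runs 1, rem=5, I/O yield, promote→Q0. Q0=[P5,P2] Q1=[P1,P3,P4] Q2=[]
t=17-18: P5@Q0 runs 1, rem=2, I/O yield, promote→Q0. Q0=[P2,P5] Q1=[P1,P3,P4] Q2=[]
t=18-19: P2@Q0 runs 1, rem=4, I/O yield, promote→Q0. Q0=[P5,P2] Q1=[P1,P3,P4] Q2=[]
t=19-20: P5@Q0 runs 1, rem=1, I/O yield, promote→Q0. Q0=[P2,P5] Q1=[P1,P3,P4] Q2=[]
t=20-21: P2@Q0 runs 1, rem=3, I/O yield, promote→Q0. Q0=[P5,P2] Q1=[P1,P3,P4] Q2=[]
t=21-22: P5@Q0 runs 1, rem=0, completes. Q0=[P2] Q1=[P1,P3,P4] Q2=[]
t=22-23: P2@Q0 runs 1, rem=2, I/O yield, promote→Q0. Q0=[P2] Q1=[P1,P3,P4] Q2=[]
t=23-24: P2@Q0 runs 1, rem=1, I/O yield, promote→Q0. Q0=[P2] Q1=[P1,P3,P4] Q2=[]
t=24-25: P2@Q0 runs 1, rem=0, completes. Q0=[] Q1=[P1,P3,P4] Q2=[]
t=25-31: P1@Q1 runs 6, rem=2, quantum used, demote→Q2. Q0=[] Q1=[P3,P4] Q2=[P1]
t=31-37: P3@Q1 runs 6, rem=2, quantum used, demote→Q2. Q0=[] Q1=[P4] Q2=[P1,P3]
t=37-39: P4@Q1 runs 2, rem=0, completes. Q0=[] Q1=[] Q2=[P1,P3]
t=39-41: P1@Q2 runs 2, rem=0, completes. Q0=[] Q1=[] Q2=[P3]
t=41-43: P3@Q2 runs 2, rem=0, completes. Q0=[] Q1=[] Q2=[]

Answer: 2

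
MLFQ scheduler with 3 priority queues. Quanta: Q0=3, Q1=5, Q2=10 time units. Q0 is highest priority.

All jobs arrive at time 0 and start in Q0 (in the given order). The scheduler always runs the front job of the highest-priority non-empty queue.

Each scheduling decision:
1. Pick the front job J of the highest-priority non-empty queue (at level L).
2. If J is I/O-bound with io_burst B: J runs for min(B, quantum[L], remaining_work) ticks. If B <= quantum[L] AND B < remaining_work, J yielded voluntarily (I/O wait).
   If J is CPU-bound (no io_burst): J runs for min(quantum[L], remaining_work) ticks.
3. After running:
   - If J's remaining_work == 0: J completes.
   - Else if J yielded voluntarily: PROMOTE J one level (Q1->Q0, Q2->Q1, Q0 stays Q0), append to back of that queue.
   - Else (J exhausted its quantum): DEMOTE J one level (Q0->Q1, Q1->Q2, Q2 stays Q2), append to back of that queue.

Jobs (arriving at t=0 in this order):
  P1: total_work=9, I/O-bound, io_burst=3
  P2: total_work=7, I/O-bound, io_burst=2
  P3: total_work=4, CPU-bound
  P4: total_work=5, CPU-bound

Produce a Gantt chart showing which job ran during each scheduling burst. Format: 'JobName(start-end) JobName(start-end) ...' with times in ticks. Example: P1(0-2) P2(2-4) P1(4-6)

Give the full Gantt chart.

Answer: P1(0-3) P2(3-5) P3(5-8) P4(8-11) P1(11-14) P2(14-16) P1(16-19) P2(19-21) P2(21-22) P3(22-23) P4(23-25)

Derivation:
t=0-3: P1@Q0 runs 3, rem=6, I/O yield, promote→Q0. Q0=[P2,P3,P4,P1] Q1=[] Q2=[]
t=3-5: P2@Q0 runs 2, rem=5, I/O yield, promote→Q0. Q0=[P3,P4,P1,P2] Q1=[] Q2=[]
t=5-8: P3@Q0 runs 3, rem=1, quantum used, demote→Q1. Q0=[P4,P1,P2] Q1=[P3] Q2=[]
t=8-11: P4@Q0 runs 3, rem=2, quantum used, demote→Q1. Q0=[P1,P2] Q1=[P3,P4] Q2=[]
t=11-14: P1@Q0 runs 3, rem=3, I/O yield, promote→Q0. Q0=[P2,P1] Q1=[P3,P4] Q2=[]
t=14-16: P2@Q0 runs 2, rem=3, I/O yield, promote→Q0. Q0=[P1,P2] Q1=[P3,P4] Q2=[]
t=16-19: P1@Q0 runs 3, rem=0, completes. Q0=[P2] Q1=[P3,P4] Q2=[]
t=19-21: P2@Q0 runs 2, rem=1, I/O yield, promote→Q0. Q0=[P2] Q1=[P3,P4] Q2=[]
t=21-22: P2@Q0 runs 1, rem=0, completes. Q0=[] Q1=[P3,P4] Q2=[]
t=22-23: P3@Q1 runs 1, rem=0, completes. Q0=[] Q1=[P4] Q2=[]
t=23-25: P4@Q1 runs 2, rem=0, completes. Q0=[] Q1=[] Q2=[]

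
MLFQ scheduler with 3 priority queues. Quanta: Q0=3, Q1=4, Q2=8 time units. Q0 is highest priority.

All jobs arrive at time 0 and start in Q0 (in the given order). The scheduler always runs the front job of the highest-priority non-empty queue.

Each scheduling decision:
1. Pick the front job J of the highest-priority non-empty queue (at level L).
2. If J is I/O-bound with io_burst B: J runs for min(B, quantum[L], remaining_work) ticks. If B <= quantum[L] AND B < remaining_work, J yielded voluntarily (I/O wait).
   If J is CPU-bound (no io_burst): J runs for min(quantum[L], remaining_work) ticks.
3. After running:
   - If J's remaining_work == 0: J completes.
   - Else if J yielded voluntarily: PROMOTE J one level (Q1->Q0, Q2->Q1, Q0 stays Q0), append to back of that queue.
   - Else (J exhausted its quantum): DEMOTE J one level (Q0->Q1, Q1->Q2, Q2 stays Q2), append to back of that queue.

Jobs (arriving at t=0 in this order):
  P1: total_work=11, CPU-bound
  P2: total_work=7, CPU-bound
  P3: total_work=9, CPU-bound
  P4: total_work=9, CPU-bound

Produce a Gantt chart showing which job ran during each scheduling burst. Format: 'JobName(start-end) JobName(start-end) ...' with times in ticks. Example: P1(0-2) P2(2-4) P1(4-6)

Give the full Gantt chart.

t=0-3: P1@Q0 runs 3, rem=8, quantum used, demote→Q1. Q0=[P2,P3,P4] Q1=[P1] Q2=[]
t=3-6: P2@Q0 runs 3, rem=4, quantum used, demote→Q1. Q0=[P3,P4] Q1=[P1,P2] Q2=[]
t=6-9: P3@Q0 runs 3, rem=6, quantum used, demote→Q1. Q0=[P4] Q1=[P1,P2,P3] Q2=[]
t=9-12: P4@Q0 runs 3, rem=6, quantum used, demote→Q1. Q0=[] Q1=[P1,P2,P3,P4] Q2=[]
t=12-16: P1@Q1 runs 4, rem=4, quantum used, demote→Q2. Q0=[] Q1=[P2,P3,P4] Q2=[P1]
t=16-20: P2@Q1 runs 4, rem=0, completes. Q0=[] Q1=[P3,P4] Q2=[P1]
t=20-24: P3@Q1 runs 4, rem=2, quantum used, demote→Q2. Q0=[] Q1=[P4] Q2=[P1,P3]
t=24-28: P4@Q1 runs 4, rem=2, quantum used, demote→Q2. Q0=[] Q1=[] Q2=[P1,P3,P4]
t=28-32: P1@Q2 runs 4, rem=0, completes. Q0=[] Q1=[] Q2=[P3,P4]
t=32-34: P3@Q2 runs 2, rem=0, completes. Q0=[] Q1=[] Q2=[P4]
t=34-36: P4@Q2 runs 2, rem=0, completes. Q0=[] Q1=[] Q2=[]

Answer: P1(0-3) P2(3-6) P3(6-9) P4(9-12) P1(12-16) P2(16-20) P3(20-24) P4(24-28) P1(28-32) P3(32-34) P4(34-36)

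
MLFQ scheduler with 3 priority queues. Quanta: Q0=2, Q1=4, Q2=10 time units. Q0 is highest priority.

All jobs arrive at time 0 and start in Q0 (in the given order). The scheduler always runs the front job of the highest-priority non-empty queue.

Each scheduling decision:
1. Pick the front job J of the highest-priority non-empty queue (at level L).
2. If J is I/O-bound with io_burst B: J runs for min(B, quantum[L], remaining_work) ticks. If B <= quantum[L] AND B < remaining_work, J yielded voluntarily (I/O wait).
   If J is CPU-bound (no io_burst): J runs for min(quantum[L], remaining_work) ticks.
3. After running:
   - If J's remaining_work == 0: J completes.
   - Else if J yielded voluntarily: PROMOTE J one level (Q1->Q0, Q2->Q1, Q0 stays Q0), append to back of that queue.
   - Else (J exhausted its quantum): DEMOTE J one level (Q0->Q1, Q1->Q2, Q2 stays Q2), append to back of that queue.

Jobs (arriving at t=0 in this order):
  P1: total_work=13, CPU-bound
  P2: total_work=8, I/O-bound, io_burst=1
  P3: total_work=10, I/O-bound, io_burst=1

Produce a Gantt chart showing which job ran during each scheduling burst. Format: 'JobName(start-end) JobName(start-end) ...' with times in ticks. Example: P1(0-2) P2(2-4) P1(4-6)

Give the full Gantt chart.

Answer: P1(0-2) P2(2-3) P3(3-4) P2(4-5) P3(5-6) P2(6-7) P3(7-8) P2(8-9) P3(9-10) P2(10-11) P3(11-12) P2(12-13) P3(13-14) P2(14-15) P3(15-16) P2(16-17) P3(17-18) P3(18-19) P3(19-20) P1(20-24) P1(24-31)

Derivation:
t=0-2: P1@Q0 runs 2, rem=11, quantum used, demote→Q1. Q0=[P2,P3] Q1=[P1] Q2=[]
t=2-3: P2@Q0 runs 1, rem=7, I/O yield, promote→Q0. Q0=[P3,P2] Q1=[P1] Q2=[]
t=3-4: P3@Q0 runs 1, rem=9, I/O yield, promote→Q0. Q0=[P2,P3] Q1=[P1] Q2=[]
t=4-5: P2@Q0 runs 1, rem=6, I/O yield, promote→Q0. Q0=[P3,P2] Q1=[P1] Q2=[]
t=5-6: P3@Q0 runs 1, rem=8, I/O yield, promote→Q0. Q0=[P2,P3] Q1=[P1] Q2=[]
t=6-7: P2@Q0 runs 1, rem=5, I/O yield, promote→Q0. Q0=[P3,P2] Q1=[P1] Q2=[]
t=7-8: P3@Q0 runs 1, rem=7, I/O yield, promote→Q0. Q0=[P2,P3] Q1=[P1] Q2=[]
t=8-9: P2@Q0 runs 1, rem=4, I/O yield, promote→Q0. Q0=[P3,P2] Q1=[P1] Q2=[]
t=9-10: P3@Q0 runs 1, rem=6, I/O yield, promote→Q0. Q0=[P2,P3] Q1=[P1] Q2=[]
t=10-11: P2@Q0 runs 1, rem=3, I/O yield, promote→Q0. Q0=[P3,P2] Q1=[P1] Q2=[]
t=11-12: P3@Q0 runs 1, rem=5, I/O yield, promote→Q0. Q0=[P2,P3] Q1=[P1] Q2=[]
t=12-13: P2@Q0 runs 1, rem=2, I/O yield, promote→Q0. Q0=[P3,P2] Q1=[P1] Q2=[]
t=13-14: P3@Q0 runs 1, rem=4, I/O yield, promote→Q0. Q0=[P2,P3] Q1=[P1] Q2=[]
t=14-15: P2@Q0 runs 1, rem=1, I/O yield, promote→Q0. Q0=[P3,P2] Q1=[P1] Q2=[]
t=15-16: P3@Q0 runs 1, rem=3, I/O yield, promote→Q0. Q0=[P2,P3] Q1=[P1] Q2=[]
t=16-17: P2@Q0 runs 1, rem=0, completes. Q0=[P3] Q1=[P1] Q2=[]
t=17-18: P3@Q0 runs 1, rem=2, I/O yield, promote→Q0. Q0=[P3] Q1=[P1] Q2=[]
t=18-19: P3@Q0 runs 1, rem=1, I/O yield, promote→Q0. Q0=[P3] Q1=[P1] Q2=[]
t=19-20: P3@Q0 runs 1, rem=0, completes. Q0=[] Q1=[P1] Q2=[]
t=20-24: P1@Q1 runs 4, rem=7, quantum used, demote→Q2. Q0=[] Q1=[] Q2=[P1]
t=24-31: P1@Q2 runs 7, rem=0, completes. Q0=[] Q1=[] Q2=[]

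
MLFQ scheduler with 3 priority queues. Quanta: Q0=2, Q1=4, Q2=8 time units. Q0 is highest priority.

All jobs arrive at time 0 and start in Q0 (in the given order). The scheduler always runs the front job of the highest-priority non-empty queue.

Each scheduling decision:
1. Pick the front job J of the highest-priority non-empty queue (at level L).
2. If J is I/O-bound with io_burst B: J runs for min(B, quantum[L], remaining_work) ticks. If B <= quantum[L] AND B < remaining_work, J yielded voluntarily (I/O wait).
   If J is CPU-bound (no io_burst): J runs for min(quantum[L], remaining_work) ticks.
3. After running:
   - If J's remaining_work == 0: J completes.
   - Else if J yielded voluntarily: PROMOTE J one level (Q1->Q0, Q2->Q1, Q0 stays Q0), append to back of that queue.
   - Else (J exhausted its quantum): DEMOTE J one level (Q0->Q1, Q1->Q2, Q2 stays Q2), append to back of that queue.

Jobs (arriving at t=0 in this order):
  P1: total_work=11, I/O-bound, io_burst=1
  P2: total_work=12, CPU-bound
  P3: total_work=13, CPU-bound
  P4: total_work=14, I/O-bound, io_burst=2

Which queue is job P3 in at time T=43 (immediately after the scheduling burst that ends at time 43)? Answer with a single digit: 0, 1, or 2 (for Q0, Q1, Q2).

Answer: 2

Derivation:
t=0-1: P1@Q0 runs 1, rem=10, I/O yield, promote→Q0. Q0=[P2,P3,P4,P1] Q1=[] Q2=[]
t=1-3: P2@Q0 runs 2, rem=10, quantum used, demote→Q1. Q0=[P3,P4,P1] Q1=[P2] Q2=[]
t=3-5: P3@Q0 runs 2, rem=11, quantum used, demote→Q1. Q0=[P4,P1] Q1=[P2,P3] Q2=[]
t=5-7: P4@Q0 runs 2, rem=12, I/O yield, promote→Q0. Q0=[P1,P4] Q1=[P2,P3] Q2=[]
t=7-8: P1@Q0 runs 1, rem=9, I/O yield, promote→Q0. Q0=[P4,P1] Q1=[P2,P3] Q2=[]
t=8-10: P4@Q0 runs 2, rem=10, I/O yield, promote→Q0. Q0=[P1,P4] Q1=[P2,P3] Q2=[]
t=10-11: P1@Q0 runs 1, rem=8, I/O yield, promote→Q0. Q0=[P4,P1] Q1=[P2,P3] Q2=[]
t=11-13: P4@Q0 runs 2, rem=8, I/O yield, promote→Q0. Q0=[P1,P4] Q1=[P2,P3] Q2=[]
t=13-14: P1@Q0 runs 1, rem=7, I/O yield, promote→Q0. Q0=[P4,P1] Q1=[P2,P3] Q2=[]
t=14-16: P4@Q0 runs 2, rem=6, I/O yield, promote→Q0. Q0=[P1,P4] Q1=[P2,P3] Q2=[]
t=16-17: P1@Q0 runs 1, rem=6, I/O yield, promote→Q0. Q0=[P4,P1] Q1=[P2,P3] Q2=[]
t=17-19: P4@Q0 runs 2, rem=4, I/O yield, promote→Q0. Q0=[P1,P4] Q1=[P2,P3] Q2=[]
t=19-20: P1@Q0 runs 1, rem=5, I/O yield, promote→Q0. Q0=[P4,P1] Q1=[P2,P3] Q2=[]
t=20-22: P4@Q0 runs 2, rem=2, I/O yield, promote→Q0. Q0=[P1,P4] Q1=[P2,P3] Q2=[]
t=22-23: P1@Q0 runs 1, rem=4, I/O yield, promote→Q0. Q0=[P4,P1] Q1=[P2,P3] Q2=[]
t=23-25: P4@Q0 runs 2, rem=0, completes. Q0=[P1] Q1=[P2,P3] Q2=[]
t=25-26: P1@Q0 runs 1, rem=3, I/O yield, promote→Q0. Q0=[P1] Q1=[P2,P3] Q2=[]
t=26-27: P1@Q0 runs 1, rem=2, I/O yield, promote→Q0. Q0=[P1] Q1=[P2,P3] Q2=[]
t=27-28: P1@Q0 runs 1, rem=1, I/O yield, promote→Q0. Q0=[P1] Q1=[P2,P3] Q2=[]
t=28-29: P1@Q0 runs 1, rem=0, completes. Q0=[] Q1=[P2,P3] Q2=[]
t=29-33: P2@Q1 runs 4, rem=6, quantum used, demote→Q2. Q0=[] Q1=[P3] Q2=[P2]
t=33-37: P3@Q1 runs 4, rem=7, quantum used, demote→Q2. Q0=[] Q1=[] Q2=[P2,P3]
t=37-43: P2@Q2 runs 6, rem=0, completes. Q0=[] Q1=[] Q2=[P3]
t=43-50: P3@Q2 runs 7, rem=0, completes. Q0=[] Q1=[] Q2=[]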